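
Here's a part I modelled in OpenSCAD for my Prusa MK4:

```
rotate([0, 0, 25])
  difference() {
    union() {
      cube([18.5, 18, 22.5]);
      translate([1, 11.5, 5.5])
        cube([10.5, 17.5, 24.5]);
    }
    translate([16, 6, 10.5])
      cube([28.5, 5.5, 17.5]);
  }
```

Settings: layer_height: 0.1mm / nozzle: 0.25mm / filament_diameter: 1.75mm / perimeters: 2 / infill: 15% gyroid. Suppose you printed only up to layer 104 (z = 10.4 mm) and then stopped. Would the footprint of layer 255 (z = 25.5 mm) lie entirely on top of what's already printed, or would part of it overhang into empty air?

Compare the two slices. At z = 10.4: the 18.5×18 cube contributes its full rectangle (area 333.00 mm²); the 10.5×17.5 cube at (1, 11.5) contributes its full rectangle (area 183.75 mm²); Merging all regions: the regions partially overlap — summed areas 516.75 mm² minus the doubly-counted overlap 68.25 mm² gives 448.50 mm² — area = 448.50 mm²; the cube at (16, 6) is absent (z outside [10.5, 28]); Taking the first minus the rest: none of the subtracted shapes is present at this height, so the result so far is unchanged — area = 448.50 mm²; (whole slice rotated 25° about Z — lengths, areas and connectivity unchanged). At z = 25.5: the cube does not reach this height (z outside [0, 22.5]); the cube at (1, 11.5) (footprint 10.5×17.5) is included at this height (area 183.75 mm²); Combining (union): only the 10.5×17.5 cube at (1, 11.5) is present, so the union is just that shape — area = 183.75 mm²; the cube at (16, 6) (footprint 28.5×5.5) is included at this height (area 156.75 mm²); Taking the first minus the rest: starting from the result so far (183.75 mm²), the 28.5×5.5 cube at (16, 6) misses the remaining region (no effect) — area = 183.75 mm²; (rotated 25° about Z; rotation is an isometry so areas/perimeters/island counts are preserved). Checking containment: the cross-section at z = 25.5 is a subset of the cross-section at z = 10.4.

entirely on top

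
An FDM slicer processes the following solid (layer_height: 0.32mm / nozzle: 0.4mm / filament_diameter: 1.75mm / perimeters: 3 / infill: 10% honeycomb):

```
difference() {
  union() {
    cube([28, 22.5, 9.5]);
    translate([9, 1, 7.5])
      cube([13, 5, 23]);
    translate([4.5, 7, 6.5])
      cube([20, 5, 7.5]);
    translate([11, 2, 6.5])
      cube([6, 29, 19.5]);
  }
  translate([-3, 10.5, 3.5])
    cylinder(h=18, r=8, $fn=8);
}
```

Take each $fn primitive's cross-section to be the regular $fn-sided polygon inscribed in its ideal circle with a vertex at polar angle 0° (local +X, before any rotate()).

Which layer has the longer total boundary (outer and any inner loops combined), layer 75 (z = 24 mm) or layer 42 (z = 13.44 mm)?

Layer 75 (z = 24): the cube is not intersected at this z (z outside [0, 9.5]); the cube at (9, 1) (footprint 13×5) is included at this height (perimeter 36.00 mm); the cube at (4.5, 7) is absent (z outside [6.5, 14]); the 6×29 cube at (11, 2) contributes its full rectangle (perimeter 70.00 mm); Taking the union: the regions partially overlap (shared area 24.00 mm²), so the edge portions inside another operand are dropped and the merged outline is re-measured after clipping — boundary = 86.00 mm; the cylinder at (-3, 10.5) is absent (z outside [3.5, 21.5]); Subtracting the remaining from the first: none of the subtracted shapes is present at this height, so the result so far is unchanged — boundary = 86.00 mm. So its perimeter = 86.00 mm. Layer 42 (z = 13.44): the cube does not reach this height (z outside [0, 9.5]); the cube at (9, 1) (footprint 13×5) is included at this height (perimeter 36.00 mm); the 20×5 cube at (4.5, 7) contributes its full rectangle (perimeter 50.00 mm); the cube at (11, 2) is present — its section is the full 6×29 rectangle (perimeter 70.00 mm); Merging all regions: the regions partially overlap (shared area 54.00 mm²), so the edge portions inside another operand are dropped and the merged outline is re-measured after clipping — boundary = 114.00 mm; the r=8 cylinder at (-3, 10.5) gives a regular 8-gon of circumradius 8 (constant along its height) (perimeter = 2·8·8.000·sin(180°/8) = 48.98 mm); Taking the first minus the rest: starting from that combined region, the r=8 cylinder at (-3, 10.5) partially overlaps it — only the 0.60 mm² overlap (of its 181.02 mm²) is removed, clipping the outline — boundary = 114.20 mm. So its perimeter = 114.20 mm. Layer 42 is larger (114.20 vs 86.00 mm).

layer 42 (z = 13.44 mm)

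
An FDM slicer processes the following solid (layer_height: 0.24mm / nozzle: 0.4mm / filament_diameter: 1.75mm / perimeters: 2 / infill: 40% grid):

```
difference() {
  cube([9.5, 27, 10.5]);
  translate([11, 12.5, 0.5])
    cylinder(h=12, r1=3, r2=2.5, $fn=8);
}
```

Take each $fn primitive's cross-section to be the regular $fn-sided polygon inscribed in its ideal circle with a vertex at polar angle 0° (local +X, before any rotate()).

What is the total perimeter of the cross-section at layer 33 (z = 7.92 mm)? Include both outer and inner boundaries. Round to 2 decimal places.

73.85 mm

At z = 7.92 mm: the 9.5×27 cube contributes its full rectangle (perimeter 73.00 mm); the cone at (11, 12.5): at t=0.618 of its height the radius interpolates to r₁+(r₂−r₁)t = 2.691, giving a regular 8-gon of that circumradius (perimeter = 2·8·2.691·sin(180°/8) = 16.48 mm); Taking the first minus the rest: starting from the 9.5×27 cube, the cone at (11, 12.5) partially overlaps it — only the 3.10 mm² overlap (of its 20.48 mm²) is removed, clipping the outline — boundary = 73.85 mm. Overall, the cross-section is a single solid region. Total boundary length (outer) = 73.85 mm.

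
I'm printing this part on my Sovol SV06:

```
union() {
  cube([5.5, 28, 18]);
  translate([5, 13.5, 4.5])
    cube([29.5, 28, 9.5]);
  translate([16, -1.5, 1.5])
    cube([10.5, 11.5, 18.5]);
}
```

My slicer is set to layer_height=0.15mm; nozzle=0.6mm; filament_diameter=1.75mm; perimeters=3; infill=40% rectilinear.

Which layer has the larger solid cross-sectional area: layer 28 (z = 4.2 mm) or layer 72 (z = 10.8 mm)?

layer 72 (z = 10.8 mm)

Layer 28 (z = 4.2): the cube (footprint 5.5×28) is included at this height (area 154.00 mm²); the cube at (5, 13.5) does not reach this height (z outside [4.5, 14]); the cube at (16, -1.5) is present — its section is the full 10.5×11.5 rectangle (area 120.75 mm²); Taking the union: the 2 present regions are separate (no shared area or edge), so areas and boundary lengths simply add and each stays a separate island — area = 274.75 mm². So its area = 274.75 mm². Layer 72 (z = 10.8): the 5.5×28 cube contributes its full rectangle (area 154.00 mm²); the cube at (5, 13.5) (footprint 29.5×28) is included at this height (area 826.00 mm²); the cube at (16, -1.5) (footprint 10.5×11.5) is included at this height (area 120.75 mm²); Combining (union): the regions partially overlap — summed areas 1100.75 mm² minus the doubly-counted overlap 7.25 mm² gives 1093.50 mm² — area = 1093.50 mm². So its area = 1093.50 mm². Layer 72 is larger (1093.50 vs 274.75 mm²).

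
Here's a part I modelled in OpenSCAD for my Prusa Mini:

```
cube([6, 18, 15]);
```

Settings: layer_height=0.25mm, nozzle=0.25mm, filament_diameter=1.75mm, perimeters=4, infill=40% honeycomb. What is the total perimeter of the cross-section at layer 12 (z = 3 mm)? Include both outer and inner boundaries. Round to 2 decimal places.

48.00 mm

At z = 3 mm: the cube (footprint 6×18) is included at this height (perimeter 48.00 mm). Overall, the cross-section is a single solid region. Total boundary length (outer) = 48.00 mm.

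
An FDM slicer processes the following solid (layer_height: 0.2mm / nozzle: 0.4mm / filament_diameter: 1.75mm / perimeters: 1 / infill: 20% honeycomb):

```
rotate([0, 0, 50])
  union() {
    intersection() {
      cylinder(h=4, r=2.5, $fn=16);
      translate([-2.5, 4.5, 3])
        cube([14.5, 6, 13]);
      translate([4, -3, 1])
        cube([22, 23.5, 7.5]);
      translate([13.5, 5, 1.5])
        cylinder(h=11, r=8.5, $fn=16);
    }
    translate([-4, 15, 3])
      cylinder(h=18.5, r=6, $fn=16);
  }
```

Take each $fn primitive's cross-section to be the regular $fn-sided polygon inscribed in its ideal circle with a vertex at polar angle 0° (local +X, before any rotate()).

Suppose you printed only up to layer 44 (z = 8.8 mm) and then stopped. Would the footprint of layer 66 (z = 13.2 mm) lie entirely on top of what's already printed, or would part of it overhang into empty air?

entirely on top

Compare the two slices. At z = 8.8: the cylinder is absent (z outside [0, 4]); the cube at (-2.5, 4.5) is present — its section is the full 14.5×6 rectangle (area 87.00 mm²); the cube at (4, -3) is absent (z outside [1, 8.5]); the r=8.5 cylinder at (13.5, 5) contributes a regular 16-gon of circumradius 8.5 (area = (16/2)·8.500²·sin(360°/16) = 221.19 mm²); Taking the intersection: at least one operand is absent at this height, so nothing remains; the r=6 cylinder at (-4, 15) gives a regular 16-gon of circumradius 6 (constant along its height) (area = (16/2)·6.000²·sin(360°/16) = 110.21 mm²); Merging all regions: only the r=6 cylinder at (-4, 15) is present, so the union is just that shape — area = 110.21 mm²; (whole slice rotated 50° about Z — lengths, areas and connectivity unchanged). At z = 13.2: the cylinder does not reach this height (z outside [0, 4]); the cube at (-2.5, 4.5) (footprint 14.5×6) is included at this height (area 87.00 mm²); the cube at (4, -3) is not intersected at this z (z outside [1, 8.5]); the cylinder at (13.5, 5) does not reach this height (z outside [1.5, 12.5]); After intersecting: at least one operand is absent at this height, so nothing remains; the cylinder at (-4, 15): section is a regular 16-gon, circumradius r=6 (area = (16/2)·6.000²·sin(360°/16) = 110.21 mm²); Merging all regions: only the r=6 cylinder at (-4, 15) is present, so the union is just that shape — area = 110.21 mm²; (rotated 50° about Z; rotation is an isometry so areas/perimeters/island counts are preserved). Checking containment: the cross-section at z = 13.2 is a subset of the cross-section at z = 8.8.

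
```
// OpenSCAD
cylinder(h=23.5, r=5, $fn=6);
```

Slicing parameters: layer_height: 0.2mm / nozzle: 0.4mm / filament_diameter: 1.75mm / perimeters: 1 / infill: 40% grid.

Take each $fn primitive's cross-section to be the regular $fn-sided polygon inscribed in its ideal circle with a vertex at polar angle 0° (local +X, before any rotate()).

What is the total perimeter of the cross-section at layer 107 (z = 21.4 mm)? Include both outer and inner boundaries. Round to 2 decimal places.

At z = 21.4 mm: the r=5 cylinder contributes a regular 6-gon of circumradius 5 (perimeter = 2·6·5.000·sin(180°/6) = 30.00 mm). Overall, the cross-section is a single solid region. Total boundary length (outer) = 30.00 mm.

30.00 mm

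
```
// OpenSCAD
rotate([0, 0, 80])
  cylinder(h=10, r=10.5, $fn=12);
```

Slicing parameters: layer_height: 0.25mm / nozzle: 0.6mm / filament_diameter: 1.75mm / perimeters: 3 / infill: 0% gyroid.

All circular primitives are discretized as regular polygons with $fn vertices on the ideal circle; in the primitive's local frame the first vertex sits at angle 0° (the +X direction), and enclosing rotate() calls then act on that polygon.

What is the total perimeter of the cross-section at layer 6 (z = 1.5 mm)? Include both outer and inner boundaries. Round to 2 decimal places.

65.22 mm

At z = 1.5 mm: the r=10.5 cylinder contributes a regular 12-gon of circumradius 10.5 (perimeter = 2·12·10.500·sin(180°/12) = 65.22 mm); (rotated 80° about Z; rotation is an isometry so areas/perimeters/island counts are preserved). Overall, the cross-section is a single solid region. Total boundary length (outer) = 65.22 mm.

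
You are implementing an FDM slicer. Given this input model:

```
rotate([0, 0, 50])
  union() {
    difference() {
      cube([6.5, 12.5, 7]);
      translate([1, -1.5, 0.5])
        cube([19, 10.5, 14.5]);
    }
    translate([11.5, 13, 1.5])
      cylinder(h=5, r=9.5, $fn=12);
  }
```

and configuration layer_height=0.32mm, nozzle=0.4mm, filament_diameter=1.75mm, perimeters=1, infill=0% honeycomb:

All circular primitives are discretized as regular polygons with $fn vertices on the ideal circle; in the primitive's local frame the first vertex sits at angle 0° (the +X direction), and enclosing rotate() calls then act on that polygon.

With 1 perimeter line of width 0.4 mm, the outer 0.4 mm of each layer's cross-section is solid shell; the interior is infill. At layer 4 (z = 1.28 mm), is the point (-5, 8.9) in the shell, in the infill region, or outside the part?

infill

At z = 1.28 mm: the cube (footprint 6.5×12.5) is included at this height; the cube at (1, -1.5) (footprint 19×10.5) is included at this height; Subtracting the remaining from the first: starting from the 6.5×12.5 cube, the 19×10.5 cube at (1, -1.5) partially overlaps it — only the 49.50 mm² overlap (of its 199.50 mm²) is removed, clipping the outline — 1 connected region; the cylinder at (11.5, 13) is absent (z outside [1.5, 6.5]); Combining (union): only the result so far is present, so the union is just that shape — 1 connected region; (whole slice rotated 50° about Z — lengths, areas and connectivity unchanged). Overall, the cross-section is a single solid region. Undo the 50° rotation: the query point maps to (3.604, 9.551) in the un-rotated model frame. The nearest boundary edge runs (6.50, 9.00)→(1.00, 9.00); distance from the point to it = 0.55 mm. The point is inside the cross-section and 0.55 mm from the nearest boundary — more than the 0.4 mm shell width (1 × 0.4), so it's in the infill interior.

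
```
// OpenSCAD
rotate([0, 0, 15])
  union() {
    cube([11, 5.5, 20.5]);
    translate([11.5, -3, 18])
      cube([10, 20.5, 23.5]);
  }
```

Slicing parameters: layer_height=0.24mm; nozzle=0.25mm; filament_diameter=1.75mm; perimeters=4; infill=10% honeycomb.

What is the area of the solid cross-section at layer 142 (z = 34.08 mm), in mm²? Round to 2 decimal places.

At z = 34.08 mm: the cube is not intersected at this z (z outside [0, 20.5]); the cube at (11.5, -3) (footprint 10×20.5) is included at this height (area 205.00 mm²); Combining (union): only the 10×20.5 cube at (11.5, -3) is present, so the union is just that shape — area = 205.00 mm²; (rotated 15° about Z; rotation is an isometry so areas/perimeters/island counts are preserved). Overall, the cross-section is a single solid region. Net area = 205.00 mm².

205.00 mm²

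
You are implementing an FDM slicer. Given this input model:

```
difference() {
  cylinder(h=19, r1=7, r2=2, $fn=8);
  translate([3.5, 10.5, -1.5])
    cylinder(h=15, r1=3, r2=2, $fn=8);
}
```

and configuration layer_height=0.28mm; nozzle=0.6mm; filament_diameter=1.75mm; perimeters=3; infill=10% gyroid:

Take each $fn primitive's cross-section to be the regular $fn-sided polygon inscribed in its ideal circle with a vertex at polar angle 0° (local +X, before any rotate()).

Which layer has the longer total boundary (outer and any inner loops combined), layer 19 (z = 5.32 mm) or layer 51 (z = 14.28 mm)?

layer 19 (z = 5.32 mm)

Layer 19 (z = 5.32): the cone: at t=0.280 of its height the radius interpolates to r₁+(r₂−r₁)t = 5.600, giving a regular 8-gon of that circumradius (perimeter = 2·8·5.600·sin(180°/8) = 34.29 mm); the cone at (3.5, 10.5) contributes a regular 8-gon of circumradius 2.545 (interpolated between r1=3 and r2=2 at t=0.455) (perimeter = 2·8·2.545·sin(180°/8) = 15.58 mm); Taking the first minus the rest: starting from the cone, the cone at (3.5, 10.5) misses the remaining region (no effect) — boundary = 34.29 mm. So its perimeter = 34.29 mm. Layer 51 (z = 14.28): the cone: at t=0.752 of its height the radius interpolates to r₁+(r₂−r₁)t = 3.242, giving a regular 8-gon of that circumradius (perimeter = 2·8·3.242·sin(180°/8) = 19.85 mm); the cone at (3.5, 10.5) is absent (z outside [-1.5, 13.5]); Subtracting the remaining from the first: none of the subtracted shapes is present at this height, so the cone is unchanged — boundary = 19.85 mm. So its perimeter = 19.85 mm. Layer 19 is larger (34.29 vs 19.85 mm).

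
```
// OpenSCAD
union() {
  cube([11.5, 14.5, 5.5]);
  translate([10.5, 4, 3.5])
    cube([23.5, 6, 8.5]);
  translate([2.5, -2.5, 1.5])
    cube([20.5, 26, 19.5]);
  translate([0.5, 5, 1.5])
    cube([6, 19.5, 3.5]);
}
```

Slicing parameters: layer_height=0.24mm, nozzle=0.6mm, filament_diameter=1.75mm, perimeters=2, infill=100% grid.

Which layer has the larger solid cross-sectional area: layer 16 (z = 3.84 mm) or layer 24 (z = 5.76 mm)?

Layer 16 (z = 3.84): the cube (footprint 11.5×14.5) is included at this height (area 166.75 mm²); the 23.5×6 cube at (10.5, 4) contributes its full rectangle (area 141.00 mm²); the 20.5×26 cube at (2.5, -2.5) contributes its full rectangle (area 533.00 mm²); the 6×19.5 cube at (0.5, 5) contributes its full rectangle (area 117.00 mm²); Taking the union: the regions partially overlap — summed areas 957.75 mm² minus the doubly-counted overlap 298.50 mm² gives 659.25 mm² — area = 659.25 mm². So its area = 659.25 mm². Layer 24 (z = 5.76): the cube is not intersected at this z (z outside [0, 5.5]); the 23.5×6 cube at (10.5, 4) contributes its full rectangle (area 141.00 mm²); the 20.5×26 cube at (2.5, -2.5) contributes its full rectangle (area 533.00 mm²); the cube at (0.5, 5) is absent (z outside [1.5, 5]); Merging all regions: the regions partially overlap — summed areas 674.00 mm² minus the doubly-counted overlap 75.00 mm² gives 599.00 mm² — area = 599.00 mm². So its area = 599.00 mm². Layer 16 is larger (659.25 vs 599.00 mm²).

layer 16 (z = 3.84 mm)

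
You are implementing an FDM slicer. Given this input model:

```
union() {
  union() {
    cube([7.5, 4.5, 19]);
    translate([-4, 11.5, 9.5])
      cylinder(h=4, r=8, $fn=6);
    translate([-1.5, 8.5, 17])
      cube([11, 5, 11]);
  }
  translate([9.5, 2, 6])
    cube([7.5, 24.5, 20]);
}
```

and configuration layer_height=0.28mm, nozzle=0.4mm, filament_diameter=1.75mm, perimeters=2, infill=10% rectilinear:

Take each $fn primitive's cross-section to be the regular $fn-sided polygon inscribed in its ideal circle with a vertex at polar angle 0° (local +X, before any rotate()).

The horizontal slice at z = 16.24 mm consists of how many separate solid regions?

At z = 16.24 mm: the cube (footprint 7.5×4.5) is included at this height; the cylinder at (-4, 11.5) is not intersected at this z (z outside [9.5, 13.5]); the cube at (-1.5, 8.5) is absent (z outside [17, 28]); Merging all regions: only the 7.5×4.5 cube is present, so the union is just that shape — 1 connected region; the 7.5×24.5 cube at (9.5, 2) contributes its full rectangle; Combining (union): the 2 present regions are separate (no shared area or edge), so areas and boundary lengths simply add and each stays a separate island — 2 connected regions. The result has 2 disconnected regions.

2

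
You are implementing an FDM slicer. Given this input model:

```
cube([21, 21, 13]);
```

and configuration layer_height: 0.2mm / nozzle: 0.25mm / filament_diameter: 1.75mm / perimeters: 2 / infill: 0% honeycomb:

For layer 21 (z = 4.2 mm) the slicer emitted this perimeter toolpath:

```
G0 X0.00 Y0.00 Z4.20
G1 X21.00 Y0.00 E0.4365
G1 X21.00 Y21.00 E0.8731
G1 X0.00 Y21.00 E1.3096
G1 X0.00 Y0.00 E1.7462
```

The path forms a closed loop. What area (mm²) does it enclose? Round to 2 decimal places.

441.00 mm²

Apply the shoelace formula to the sequence of (X, Y) vertices; enclosed area = 441.00 mm².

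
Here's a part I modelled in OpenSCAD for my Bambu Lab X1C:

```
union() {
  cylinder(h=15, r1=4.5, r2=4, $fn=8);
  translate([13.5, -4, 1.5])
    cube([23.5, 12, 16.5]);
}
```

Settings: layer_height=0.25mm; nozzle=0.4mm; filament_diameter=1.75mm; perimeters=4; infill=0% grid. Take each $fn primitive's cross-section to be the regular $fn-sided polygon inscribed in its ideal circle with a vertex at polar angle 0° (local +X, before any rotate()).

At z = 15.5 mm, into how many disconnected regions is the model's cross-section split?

At z = 15.5 mm: the cone is absent (z outside [0, 15]); the 23.5×12 cube at (13.5, -4) contributes its full rectangle; Merging all regions: only the 23.5×12 cube at (13.5, -4) is present, so the union is just that shape — 1 connected region. The result has 1 disconnected region.

1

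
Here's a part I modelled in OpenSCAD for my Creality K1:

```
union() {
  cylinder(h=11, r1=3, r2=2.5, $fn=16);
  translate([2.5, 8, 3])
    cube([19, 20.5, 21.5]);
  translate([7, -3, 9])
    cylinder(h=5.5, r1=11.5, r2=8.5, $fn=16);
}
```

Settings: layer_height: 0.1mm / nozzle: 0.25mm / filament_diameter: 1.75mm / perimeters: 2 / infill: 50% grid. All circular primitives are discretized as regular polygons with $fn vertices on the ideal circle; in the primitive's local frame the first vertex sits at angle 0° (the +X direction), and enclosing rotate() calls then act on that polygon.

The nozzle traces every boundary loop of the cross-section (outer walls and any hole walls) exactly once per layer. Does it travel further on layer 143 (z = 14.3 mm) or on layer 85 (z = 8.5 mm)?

layer 143 (z = 14.3 mm)

Layer 143 (z = 14.3): the cone is absent (z outside [0, 11]); the cube at (2.5, 8) (footprint 19×20.5) is included at this height (perimeter 79.00 mm); the cone at (7, -3) (r1=11.5→r2=8.5) has section circumradius 8.609 here — a regular 16-gon (perimeter = 2·16·8.609·sin(180°/16) = 53.75 mm); Merging all regions: the 2 present regions are separate (no shared area or edge), so areas and boundary lengths simply add and each stays a separate island — boundary = 132.75 mm. So its perimeter = 132.75 mm. Layer 85 (z = 8.5): the cone: at t=0.773 of its height the radius interpolates to r₁+(r₂−r₁)t = 2.614, giving a regular 16-gon of that circumradius (perimeter = 2·16·2.614·sin(180°/16) = 16.32 mm); the 19×20.5 cube at (2.5, 8) contributes its full rectangle (perimeter 79.00 mm); the cone at (7, -3) does not reach this height (z outside [9, 14.5]); Combining (union): the 2 present regions are separate (no shared area or edge), so areas and boundary lengths simply add and each stays a separate island — boundary = 95.32 mm. So its perimeter = 95.32 mm. Layer 143 is larger (132.75 vs 95.32 mm).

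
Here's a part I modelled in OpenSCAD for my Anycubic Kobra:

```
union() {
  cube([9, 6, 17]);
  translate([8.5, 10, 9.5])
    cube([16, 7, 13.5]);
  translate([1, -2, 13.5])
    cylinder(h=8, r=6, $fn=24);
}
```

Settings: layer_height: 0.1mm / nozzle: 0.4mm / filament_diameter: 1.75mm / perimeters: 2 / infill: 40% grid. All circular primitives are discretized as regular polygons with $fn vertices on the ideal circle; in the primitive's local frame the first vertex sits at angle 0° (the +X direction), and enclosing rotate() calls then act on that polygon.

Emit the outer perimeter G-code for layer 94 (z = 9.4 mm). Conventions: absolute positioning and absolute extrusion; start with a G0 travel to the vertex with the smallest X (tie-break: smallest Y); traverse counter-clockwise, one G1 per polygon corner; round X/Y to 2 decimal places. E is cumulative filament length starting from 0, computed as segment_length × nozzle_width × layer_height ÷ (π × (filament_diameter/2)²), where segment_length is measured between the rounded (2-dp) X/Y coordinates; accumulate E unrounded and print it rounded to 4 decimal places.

G0 X0.00 Y0.00 Z9.40
G1 X9.00 Y0.00 E0.1497
G1 X9.00 Y6.00 E0.2495
G1 X0.00 Y6.00 E0.3991
G1 X0.00 Y0.00 E0.4989

At z = 9.4 mm: the 9×6 cube contributes its full rectangle; the cube at (8.5, 10) does not reach this height (z outside [9.5, 23]); the cylinder at (1, -2) does not reach this height (z outside [13.5, 21.5]); Combining (union): only the 9×6 cube is present, so the union is just that shape — 1 connected region. The outline is a single polygon with 4 vertices. Extrusion per mm of travel: 0.4 × 0.1 / (π × 0.875²) = 0.016630. Accumulating E over each segment gives final E = 0.4989.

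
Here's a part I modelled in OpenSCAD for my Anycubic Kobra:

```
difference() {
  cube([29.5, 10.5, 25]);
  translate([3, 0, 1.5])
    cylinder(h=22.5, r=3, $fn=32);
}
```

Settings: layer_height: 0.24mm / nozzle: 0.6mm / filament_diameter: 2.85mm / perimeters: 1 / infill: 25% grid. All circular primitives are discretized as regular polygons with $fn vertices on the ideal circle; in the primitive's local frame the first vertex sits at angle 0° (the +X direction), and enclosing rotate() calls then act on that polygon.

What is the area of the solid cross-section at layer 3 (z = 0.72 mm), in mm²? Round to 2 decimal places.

309.75 mm²

At z = 0.72 mm: the cube (footprint 29.5×10.5) is included at this height (area 309.75 mm²); the cylinder at (3, 0) is not intersected at this z (z outside [1.5, 24]); After the difference (first − rest): none of the subtracted shapes is present at this height, so the 29.5×10.5 cube is unchanged — area = 309.75 mm². Overall, the cross-section is a single solid region. Net area = 309.75 mm².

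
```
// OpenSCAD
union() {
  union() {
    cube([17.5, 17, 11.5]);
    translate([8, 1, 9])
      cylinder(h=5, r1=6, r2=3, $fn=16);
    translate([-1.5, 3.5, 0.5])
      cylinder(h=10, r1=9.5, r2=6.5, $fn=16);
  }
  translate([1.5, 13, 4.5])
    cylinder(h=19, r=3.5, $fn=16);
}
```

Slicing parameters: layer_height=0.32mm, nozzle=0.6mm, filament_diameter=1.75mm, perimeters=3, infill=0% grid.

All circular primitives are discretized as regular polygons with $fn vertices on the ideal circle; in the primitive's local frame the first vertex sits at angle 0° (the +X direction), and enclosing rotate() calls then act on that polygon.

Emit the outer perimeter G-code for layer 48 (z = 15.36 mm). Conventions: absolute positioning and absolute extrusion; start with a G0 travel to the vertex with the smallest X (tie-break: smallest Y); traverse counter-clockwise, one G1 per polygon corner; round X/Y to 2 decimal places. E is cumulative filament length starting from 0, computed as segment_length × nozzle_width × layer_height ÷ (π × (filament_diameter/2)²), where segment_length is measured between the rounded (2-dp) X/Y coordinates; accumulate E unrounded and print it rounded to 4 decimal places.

At z = 15.36 mm: the cube is absent (z outside [0, 11.5]); the cone at (8, 1) is not intersected at this z (z outside [9, 14]); the cone at (-1.5, 3.5) is not intersected at this z (z outside [0.5, 10.5]); Combining (union): nothing is present at this height; the cylinder at (1.5, 13): section is a regular 16-gon, circumradius r=3.5; Taking the union: only the r=3.5 cylinder at (1.5, 13) is present, so the union is just that shape — 1 connected region. The outline is a single polygon with 16 vertices. Extrusion per mm of travel: 0.6 × 0.32 / (π × 0.875²) = 0.079824. Accumulating E over each segment gives final E = 1.7426.

G0 X-2.00 Y13.00 Z15.36
G1 X-1.73 Y11.66 E0.1091
G1 X-0.97 Y10.53 E0.2178
G1 X0.16 Y9.77 E0.3265
G1 X1.50 Y9.50 E0.4356
G1 X2.84 Y9.77 E0.5448
G1 X3.97 Y10.53 E0.6535
G1 X4.73 Y11.66 E0.7622
G1 X5.00 Y13.00 E0.8713
G1 X4.73 Y14.34 E0.9804
G1 X3.97 Y15.47 E1.0891
G1 X2.84 Y16.23 E1.1978
G1 X1.50 Y16.50 E1.3069
G1 X0.16 Y16.23 E1.4160
G1 X-0.97 Y15.47 E1.5247
G1 X-1.73 Y14.34 E1.6334
G1 X-2.00 Y13.00 E1.7426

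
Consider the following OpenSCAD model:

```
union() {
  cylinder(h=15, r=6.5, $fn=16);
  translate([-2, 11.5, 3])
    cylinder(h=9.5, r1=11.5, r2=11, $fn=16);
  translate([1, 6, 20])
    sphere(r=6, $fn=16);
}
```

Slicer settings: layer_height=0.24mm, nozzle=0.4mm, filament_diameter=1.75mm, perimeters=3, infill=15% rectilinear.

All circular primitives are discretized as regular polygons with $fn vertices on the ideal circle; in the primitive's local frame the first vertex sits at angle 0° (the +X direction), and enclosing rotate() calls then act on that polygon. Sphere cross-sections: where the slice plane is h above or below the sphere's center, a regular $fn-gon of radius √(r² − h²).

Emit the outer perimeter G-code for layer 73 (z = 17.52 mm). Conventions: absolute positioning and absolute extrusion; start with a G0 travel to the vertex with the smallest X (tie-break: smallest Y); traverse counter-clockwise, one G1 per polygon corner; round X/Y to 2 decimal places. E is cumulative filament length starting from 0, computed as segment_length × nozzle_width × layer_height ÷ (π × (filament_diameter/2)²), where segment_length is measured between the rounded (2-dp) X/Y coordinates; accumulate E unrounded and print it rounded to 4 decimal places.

At z = 17.52 mm: the cylinder is not intersected at this z (z outside [0, 15]); the cone at (-2, 11.5) is not intersected at this z (z outside [3, 12.5]); the sphere at (1, 6): section is a regular 16-gon, circumradius = √(r²−h²) = √(6²−2.48²) = 5.463; Combining (union): only the r=6 sphere at (1, 6) is present, so the union is just that shape — 1 connected region. The outline is a single polygon with 16 vertices. Extrusion per mm of travel: 0.4 × 0.24 / (π × 0.875²) = 0.039912. Accumulating E over each segment gives final E = 1.3611.

G0 X-4.46 Y6.00 Z17.52
G1 X-4.05 Y3.91 E0.0850
G1 X-2.86 Y2.14 E0.1701
G1 X-1.09 Y0.95 E0.2553
G1 X1.00 Y0.54 E0.3403
G1 X3.09 Y0.95 E0.4253
G1 X4.86 Y2.14 E0.5104
G1 X6.05 Y3.91 E0.5955
G1 X6.46 Y6.00 E0.6805
G1 X6.05 Y8.09 E0.7655
G1 X4.86 Y9.86 E0.8507
G1 X3.09 Y11.05 E0.9358
G1 X1.00 Y11.46 E1.0208
G1 X-1.09 Y11.05 E1.1058
G1 X-2.86 Y9.86 E1.1909
G1 X-4.05 Y8.09 E1.2761
G1 X-4.46 Y6.00 E1.3611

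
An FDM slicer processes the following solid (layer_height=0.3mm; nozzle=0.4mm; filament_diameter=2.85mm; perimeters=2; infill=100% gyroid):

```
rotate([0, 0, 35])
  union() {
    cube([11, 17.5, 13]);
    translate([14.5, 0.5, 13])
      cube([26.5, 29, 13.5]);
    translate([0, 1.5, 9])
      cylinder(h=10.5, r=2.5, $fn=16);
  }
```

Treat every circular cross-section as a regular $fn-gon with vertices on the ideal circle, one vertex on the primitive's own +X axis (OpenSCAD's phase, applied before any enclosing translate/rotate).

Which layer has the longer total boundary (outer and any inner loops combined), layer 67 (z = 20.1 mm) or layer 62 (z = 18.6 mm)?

Layer 67 (z = 20.1): the cube does not reach this height (z outside [0, 13]); the cube at (14.5, 0.5) is present — its section is the full 26.5×29 rectangle (perimeter 111.00 mm); the cylinder at (0, 1.5) is not intersected at this z (z outside [9, 19.5]); Combining (union): only the 26.5×29 cube at (14.5, 0.5) is present, so the union is just that shape — boundary = 111.00 mm; (rotated 35° about Z; rotation is an isometry so areas/perimeters/island counts are preserved). So its perimeter = 111.00 mm. Layer 62 (z = 18.6): the cube is not intersected at this z (z outside [0, 13]); the cube at (14.5, 0.5) (footprint 26.5×29) is included at this height (perimeter 111.00 mm); the cylinder at (0, 1.5): section is a regular 16-gon, circumradius r=2.5 (perimeter = 2·16·2.500·sin(180°/16) = 15.61 mm); Merging all regions: the 2 present regions are separate (no shared area or edge), so areas and boundary lengths simply add and each stays a separate island — boundary = 126.61 mm; (whole slice rotated 35° about Z — lengths, areas and connectivity unchanged). So its perimeter = 126.61 mm. Layer 62 is larger (126.61 vs 111.00 mm).

layer 62 (z = 18.6 mm)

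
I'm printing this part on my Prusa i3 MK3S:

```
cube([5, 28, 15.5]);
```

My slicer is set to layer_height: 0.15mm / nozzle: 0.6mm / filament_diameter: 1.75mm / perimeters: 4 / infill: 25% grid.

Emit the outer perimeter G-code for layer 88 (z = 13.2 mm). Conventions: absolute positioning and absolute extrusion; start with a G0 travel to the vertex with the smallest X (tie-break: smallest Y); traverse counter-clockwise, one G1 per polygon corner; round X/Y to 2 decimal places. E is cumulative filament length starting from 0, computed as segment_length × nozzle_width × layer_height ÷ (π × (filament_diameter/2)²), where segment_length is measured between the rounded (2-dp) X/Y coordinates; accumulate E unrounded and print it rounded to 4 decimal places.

At z = 13.2 mm: the cube (footprint 5×28) is included at this height. The outline is a single polygon with 4 vertices. Extrusion per mm of travel: 0.6 × 0.15 / (π × 0.875²) = 0.037418. Accumulating E over each segment gives final E = 2.4696.

G0 X0.00 Y0.00 Z13.20
G1 X5.00 Y0.00 E0.1871
G1 X5.00 Y28.00 E1.2348
G1 X0.00 Y28.00 E1.4219
G1 X0.00 Y0.00 E2.4696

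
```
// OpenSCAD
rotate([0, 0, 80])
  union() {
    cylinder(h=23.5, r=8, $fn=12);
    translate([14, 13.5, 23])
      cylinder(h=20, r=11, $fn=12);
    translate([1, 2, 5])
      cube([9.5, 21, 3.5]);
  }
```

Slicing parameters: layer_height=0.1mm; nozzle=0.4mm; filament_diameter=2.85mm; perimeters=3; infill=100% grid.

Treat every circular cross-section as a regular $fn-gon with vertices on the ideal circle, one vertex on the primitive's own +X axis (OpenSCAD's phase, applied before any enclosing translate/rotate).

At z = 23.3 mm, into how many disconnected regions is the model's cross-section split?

At z = 23.3 mm: the r=8 cylinder contributes a regular 12-gon of circumradius 8; the r=11 cylinder at (14, 13.5) contributes a regular 12-gon of circumradius 11; the cube at (1, 2) is not intersected at this z (z outside [5, 8.5]); Taking the union: the 2 present regions are separate (no shared area or edge), so areas and boundary lengths simply add and each stays a separate island — 2 connected regions; (whole slice rotated 80° about Z — lengths, areas and connectivity unchanged). The result has 2 disconnected regions.

2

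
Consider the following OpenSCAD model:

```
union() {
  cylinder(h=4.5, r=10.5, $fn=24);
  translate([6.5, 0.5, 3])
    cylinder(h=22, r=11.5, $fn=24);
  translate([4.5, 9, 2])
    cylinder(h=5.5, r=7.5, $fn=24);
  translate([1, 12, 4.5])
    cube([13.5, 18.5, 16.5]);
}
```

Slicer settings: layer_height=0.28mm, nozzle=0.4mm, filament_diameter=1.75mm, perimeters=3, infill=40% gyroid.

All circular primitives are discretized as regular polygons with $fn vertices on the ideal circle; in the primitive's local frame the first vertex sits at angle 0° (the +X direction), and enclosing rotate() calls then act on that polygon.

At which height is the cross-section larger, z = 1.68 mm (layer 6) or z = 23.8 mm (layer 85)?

Layer 6 (z = 1.68): the cylinder: section is a regular 24-gon, circumradius r=10.5 (area = (24/2)·10.500²·sin(360°/24) = 342.42 mm²); the cylinder at (6.5, 0.5) is not intersected at this z (z outside [3, 25]); the cylinder at (4.5, 9) is absent (z outside [2, 7.5]); the cube at (1, 12) does not reach this height (z outside [4.5, 21]); Taking the union: only the r=10.5 cylinder is present, so the union is just that shape — area = 342.42 mm². So its area = 342.42 mm². Layer 85 (z = 23.8): the cylinder is not intersected at this z (z outside [0, 4.5]); the r=11.5 cylinder at (6.5, 0.5) gives a regular 24-gon of circumradius 11.5 (constant along its height) (area = (24/2)·11.500²·sin(360°/24) = 410.75 mm²); the cylinder at (4.5, 9) is absent (z outside [2, 7.5]); the cube at (1, 12) is absent (z outside [4.5, 21]); Combining (union): only the r=11.5 cylinder at (6.5, 0.5) is present, so the union is just that shape — area = 410.75 mm². So its area = 410.75 mm². Layer 85 is larger (410.75 vs 342.42 mm²).

layer 85 (z = 23.8 mm)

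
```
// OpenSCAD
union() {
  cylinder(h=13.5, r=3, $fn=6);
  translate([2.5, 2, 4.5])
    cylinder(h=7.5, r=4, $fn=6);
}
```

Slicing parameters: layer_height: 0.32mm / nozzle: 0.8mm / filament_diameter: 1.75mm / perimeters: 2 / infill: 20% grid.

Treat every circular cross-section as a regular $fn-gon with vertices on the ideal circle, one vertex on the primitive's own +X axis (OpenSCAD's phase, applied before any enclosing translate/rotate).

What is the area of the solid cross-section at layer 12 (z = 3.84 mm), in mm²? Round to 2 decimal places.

At z = 3.84 mm: the cylinder: section is a regular 6-gon, circumradius r=3 (area = (6/2)·3.000²·sin(360°/6) = 23.38 mm²); the cylinder at (2.5, 2) is absent (z outside [4.5, 12]); Taking the union: only the r=3 cylinder is present, so the union is just that shape — area = 23.38 mm². Overall, the cross-section is a single solid region. Net area = 23.38 mm².

23.38 mm²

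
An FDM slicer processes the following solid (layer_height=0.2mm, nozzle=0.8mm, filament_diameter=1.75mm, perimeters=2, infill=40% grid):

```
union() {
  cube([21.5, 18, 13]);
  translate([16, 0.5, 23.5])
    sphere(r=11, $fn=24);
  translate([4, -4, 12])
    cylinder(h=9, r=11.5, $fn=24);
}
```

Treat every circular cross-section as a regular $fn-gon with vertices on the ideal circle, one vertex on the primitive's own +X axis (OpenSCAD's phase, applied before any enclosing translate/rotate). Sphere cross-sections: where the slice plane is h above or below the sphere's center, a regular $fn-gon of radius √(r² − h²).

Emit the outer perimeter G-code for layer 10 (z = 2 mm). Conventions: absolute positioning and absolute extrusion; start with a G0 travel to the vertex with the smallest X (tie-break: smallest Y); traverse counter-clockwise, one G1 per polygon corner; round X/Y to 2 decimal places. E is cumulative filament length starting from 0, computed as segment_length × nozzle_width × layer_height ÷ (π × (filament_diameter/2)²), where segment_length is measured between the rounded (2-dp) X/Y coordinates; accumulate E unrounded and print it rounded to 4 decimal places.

At z = 2 mm: the cube is present — its section is the full 21.5×18 rectangle; the sphere at (16, 0.5) is absent (|z−center|=21.500 > r=11); the cylinder at (4, -4) does not reach this height (z outside [12, 21]); Taking the union: only the 21.5×18 cube is present, so the union is just that shape — 1 connected region. The outline is a single polygon with 4 vertices. Extrusion per mm of travel: 0.8 × 0.2 / (π × 0.875²) = 0.066520. Accumulating E over each segment gives final E = 5.2551.

G0 X0.00 Y0.00 Z2.00
G1 X21.50 Y0.00 E1.4302
G1 X21.50 Y18.00 E2.6276
G1 X0.00 Y18.00 E4.0577
G1 X0.00 Y0.00 E5.2551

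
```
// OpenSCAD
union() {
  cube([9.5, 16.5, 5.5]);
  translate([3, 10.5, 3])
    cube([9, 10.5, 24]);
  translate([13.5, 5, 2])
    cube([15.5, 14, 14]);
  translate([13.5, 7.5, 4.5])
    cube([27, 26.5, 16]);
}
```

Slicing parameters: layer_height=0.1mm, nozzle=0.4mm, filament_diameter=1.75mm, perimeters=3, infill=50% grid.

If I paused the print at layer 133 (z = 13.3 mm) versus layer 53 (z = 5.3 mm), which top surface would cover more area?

Layer 133 (z = 13.3): the cube is absent (z outside [0, 5.5]); the cube at (3, 10.5) (footprint 9×10.5) is included at this height (area 94.50 mm²); the 15.5×14 cube at (13.5, 5) contributes its full rectangle (area 217.00 mm²); the 27×26.5 cube at (13.5, 7.5) contributes its full rectangle (area 715.50 mm²); Combining (union): the regions partially overlap — summed areas 1027.00 mm² minus the doubly-counted overlap 178.25 mm² gives 848.75 mm² — area = 848.75 mm². So its area = 848.75 mm². Layer 53 (z = 5.3): the 9.5×16.5 cube contributes its full rectangle (area 156.75 mm²); the cube at (3, 10.5) is present — its section is the full 9×10.5 rectangle (area 94.50 mm²); the cube at (13.5, 5) is present — its section is the full 15.5×14 rectangle (area 217.00 mm²); the cube at (13.5, 7.5) is present — its section is the full 27×26.5 rectangle (area 715.50 mm²); Taking the union: the regions partially overlap — summed areas 1183.75 mm² minus the doubly-counted overlap 217.25 mm² gives 966.50 mm² — area = 966.50 mm². So its area = 966.50 mm². Layer 53 is larger (966.50 vs 848.75 mm²).

layer 53 (z = 5.3 mm)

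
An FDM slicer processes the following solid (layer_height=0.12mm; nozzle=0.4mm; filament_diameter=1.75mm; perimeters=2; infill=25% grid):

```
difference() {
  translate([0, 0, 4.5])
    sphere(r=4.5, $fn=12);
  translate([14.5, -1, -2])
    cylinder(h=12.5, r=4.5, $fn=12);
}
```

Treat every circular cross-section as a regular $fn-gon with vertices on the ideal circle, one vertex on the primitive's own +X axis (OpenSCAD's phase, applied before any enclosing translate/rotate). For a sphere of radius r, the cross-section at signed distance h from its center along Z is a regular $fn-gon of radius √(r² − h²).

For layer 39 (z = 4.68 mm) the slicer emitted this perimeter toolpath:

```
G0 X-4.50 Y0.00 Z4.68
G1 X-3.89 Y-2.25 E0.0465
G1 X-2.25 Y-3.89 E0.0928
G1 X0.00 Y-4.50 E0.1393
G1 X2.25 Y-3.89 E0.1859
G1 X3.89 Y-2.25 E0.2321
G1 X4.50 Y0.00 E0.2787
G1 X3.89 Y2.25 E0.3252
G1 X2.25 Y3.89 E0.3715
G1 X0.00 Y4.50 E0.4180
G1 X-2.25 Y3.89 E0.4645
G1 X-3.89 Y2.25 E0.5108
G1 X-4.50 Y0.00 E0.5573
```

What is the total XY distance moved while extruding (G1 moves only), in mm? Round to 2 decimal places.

Sum the Euclidean lengths of each G1 segment: total = 27.93 mm.

27.93 mm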